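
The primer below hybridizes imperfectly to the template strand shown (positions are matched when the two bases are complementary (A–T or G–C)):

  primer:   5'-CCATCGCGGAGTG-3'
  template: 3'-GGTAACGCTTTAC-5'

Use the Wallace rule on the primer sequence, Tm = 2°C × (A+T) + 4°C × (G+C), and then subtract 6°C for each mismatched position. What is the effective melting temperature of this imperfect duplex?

Primer base counts: A=2, T=2, G=5, C=4 → A+T=4, G+C=9
Perfect-match Tm = 2(4) + 4(9) = 8 + 36 = 44°C
Mismatches (positions where the bases are not complementary): 3 (at positions 5, 9, 11)
Effective Tm = 44 − 3×6 = 44 − 18 = 26°C

26°C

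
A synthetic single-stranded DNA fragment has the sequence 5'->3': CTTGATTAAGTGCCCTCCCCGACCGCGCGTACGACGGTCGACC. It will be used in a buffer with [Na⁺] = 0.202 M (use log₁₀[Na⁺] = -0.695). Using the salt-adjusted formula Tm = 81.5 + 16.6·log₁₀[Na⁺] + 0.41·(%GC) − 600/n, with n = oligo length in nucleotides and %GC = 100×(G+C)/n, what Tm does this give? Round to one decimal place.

82.7°C

Length n = 43. Scanning the sequence gives T=8, C=17, A=7, G=11.
G+C = 28, so %GC = 28/43 × 100 = 65.116%
Salt term: 16.6 × (-0.695) = -11.537
GC term: 0.41 × 65.116 = 26.698; length term: −600/43 = −13.953
Tm = 81.5 + (-11.537) + 26.698 − 13.953 = 82.708 → 82.7°C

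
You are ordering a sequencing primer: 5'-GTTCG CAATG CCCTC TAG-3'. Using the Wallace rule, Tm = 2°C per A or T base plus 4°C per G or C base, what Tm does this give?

Base counts: T=5, C=6, G=4, A=3
AT pairs contribute 8, GC pairs contribute 10.
Tm = 4·10 + 2·8 = 40 + 16 = 56°C

56°C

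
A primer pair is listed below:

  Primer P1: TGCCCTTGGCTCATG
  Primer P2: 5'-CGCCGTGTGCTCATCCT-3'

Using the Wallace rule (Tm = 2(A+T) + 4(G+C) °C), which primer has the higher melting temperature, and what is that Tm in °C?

Primer P2, 56°C

Primer P1: A+T=6, G+C=9 → Tm = 2(6)+4(9) = 48°C
Primer P2: A+T=6, G+C=11 → Tm = 2(6)+4(11) = 56°C
48°C vs 56°C → primer P2 is higher.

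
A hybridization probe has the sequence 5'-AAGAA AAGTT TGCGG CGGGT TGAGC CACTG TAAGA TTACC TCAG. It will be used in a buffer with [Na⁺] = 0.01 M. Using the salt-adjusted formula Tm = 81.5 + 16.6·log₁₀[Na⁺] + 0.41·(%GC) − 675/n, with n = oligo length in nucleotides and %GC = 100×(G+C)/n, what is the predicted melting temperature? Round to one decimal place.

Length n = 44. Base counts: A=13, G=13, C=8, T=10
G+C = 21, so %GC = 21/44 × 100 = 47.727%
Salt term: 16.6 × (-2) = -33.2
GC term: 0.41 × 47.727 = 19.568; length term: −675/44 = −15.341
Tm = 81.5 + (-33.2) + 19.568 − 15.341 = 52.527 → 52.5°C

52.5°C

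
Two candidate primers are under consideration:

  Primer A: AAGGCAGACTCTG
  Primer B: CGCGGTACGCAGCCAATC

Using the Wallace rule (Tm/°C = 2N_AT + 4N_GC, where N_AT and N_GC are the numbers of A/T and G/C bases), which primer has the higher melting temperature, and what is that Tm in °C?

Primer B, 60°C

Primer A: A+T=6, G+C=7 → Tm = 2(6)+4(7) = 40°C
Primer B: A+T=6, G+C=12 → Tm = 2(6)+4(12) = 60°C
40°C vs 60°C → primer B is higher.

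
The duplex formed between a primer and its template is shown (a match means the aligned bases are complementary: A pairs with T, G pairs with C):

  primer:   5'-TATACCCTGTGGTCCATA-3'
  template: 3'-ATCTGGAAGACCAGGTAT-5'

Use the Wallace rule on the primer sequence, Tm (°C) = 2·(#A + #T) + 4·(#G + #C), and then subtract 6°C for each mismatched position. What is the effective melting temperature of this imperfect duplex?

Primer base counts: A=4, T=6, G=3, C=5 → A+T=10, G+C=8
Perfect-match Tm = 2(10) + 4(8) = 20 + 32 = 52°C
Mismatches (positions where the bases are not complementary): 3 (at positions 3, 7, 9)
Effective Tm = 52 − 3×6 = 52 − 18 = 34°C

34°C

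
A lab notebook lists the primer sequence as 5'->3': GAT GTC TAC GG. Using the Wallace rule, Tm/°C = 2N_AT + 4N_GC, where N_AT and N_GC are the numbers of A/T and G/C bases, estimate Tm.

34°C

T=3, G=4, C=2, A=2
So N_AT = 5 and N_GC = 6.
Tm = 2×5 + 4×6 = 34°C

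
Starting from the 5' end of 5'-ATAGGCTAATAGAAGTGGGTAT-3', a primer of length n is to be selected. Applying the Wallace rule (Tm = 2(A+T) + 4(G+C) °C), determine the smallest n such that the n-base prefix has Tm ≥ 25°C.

First 9 bases: ATAGGCTAA → Tm = 24°C (< 25°C)
First 10 bases: ATAGGCTAAT → Tm = 26°C (≥ 25°C)
Since every base adds ≥2°C, Tm only increases with n, so the threshold is first crossed at n = 10.

n = 10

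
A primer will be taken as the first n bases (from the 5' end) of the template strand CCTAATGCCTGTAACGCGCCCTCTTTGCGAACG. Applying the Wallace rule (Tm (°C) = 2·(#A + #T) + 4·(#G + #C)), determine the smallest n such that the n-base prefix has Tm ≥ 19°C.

n = 7

First 6 bases: CCTAAT → Tm = 16°C (< 19°C)
First 7 bases: CCTAATG → Tm = 20°C (≥ 19°C)
Since every base adds ≥2°C, Tm only increases with n, so the threshold is first crossed at n = 7.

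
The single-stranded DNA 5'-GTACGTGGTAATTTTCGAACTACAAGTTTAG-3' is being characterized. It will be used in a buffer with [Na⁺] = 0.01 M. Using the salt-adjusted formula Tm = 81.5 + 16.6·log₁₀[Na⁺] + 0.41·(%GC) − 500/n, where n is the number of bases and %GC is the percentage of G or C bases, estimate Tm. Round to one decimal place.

Length n = 31. A=9, T=11, G=7, C=4
G+C = 11, so %GC = 11/31 × 100 = 35.484%
Salt term: 16.6 × (-2) = -33.2
GC term: 0.41 × 35.484 = 14.548; length term: −500/31 = −16.129
Tm = 81.5 + (-33.2) + 14.548 − 16.129 = 46.719 → 46.7°C

46.7°C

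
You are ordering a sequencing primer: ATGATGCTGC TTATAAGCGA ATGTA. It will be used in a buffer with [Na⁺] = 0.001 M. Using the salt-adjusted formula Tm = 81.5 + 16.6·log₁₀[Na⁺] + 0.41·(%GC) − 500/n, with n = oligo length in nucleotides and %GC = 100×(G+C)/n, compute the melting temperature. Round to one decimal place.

Length n = 25. Scanning the sequence gives G=6, C=3, A=8, T=8.
G+C = 9, so %GC = 9/25 × 100 = 36%
Salt term: 16.6 × (-3) = -49.8
GC term: 0.41 × 36 = 14.76; length term: −500/25 = −20
Tm = 81.5 + (-49.8) + 14.76 − 20 = 26.46 → 26.5°C

26.5°C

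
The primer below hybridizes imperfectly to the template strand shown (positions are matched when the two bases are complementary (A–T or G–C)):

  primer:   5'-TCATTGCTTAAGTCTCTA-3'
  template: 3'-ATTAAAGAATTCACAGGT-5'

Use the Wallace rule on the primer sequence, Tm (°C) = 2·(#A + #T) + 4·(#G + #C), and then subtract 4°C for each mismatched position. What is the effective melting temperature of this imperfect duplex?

32°C

Primer base counts: A=4, T=8, G=2, C=4 → A+T=12, G+C=6
Perfect-match Tm = 2(12) + 4(6) = 24 + 24 = 48°C
Mismatches (positions where the bases are not complementary): 4 (at positions 2, 6, 14, 17)
Effective Tm = 48 − 4×4 = 48 − 16 = 32°C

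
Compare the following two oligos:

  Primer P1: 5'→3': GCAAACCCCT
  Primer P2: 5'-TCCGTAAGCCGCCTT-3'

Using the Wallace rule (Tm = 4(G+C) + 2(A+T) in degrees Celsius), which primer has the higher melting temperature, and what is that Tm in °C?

Primer P1: A+T=4, G+C=6 → Tm = 2(4)+4(6) = 32°C
Primer P2: A+T=6, G+C=9 → Tm = 2(6)+4(9) = 48°C
32°C vs 48°C → primer P2 is higher.

Primer P2, 48°C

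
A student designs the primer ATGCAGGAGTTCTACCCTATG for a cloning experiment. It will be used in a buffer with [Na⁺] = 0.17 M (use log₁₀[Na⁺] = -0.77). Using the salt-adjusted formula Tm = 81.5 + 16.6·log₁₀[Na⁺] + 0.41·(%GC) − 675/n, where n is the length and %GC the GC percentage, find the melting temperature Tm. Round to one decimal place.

56.1°C

Length n = 21. Base counts: G=5, T=6, A=5, C=5
G+C = 10, so %GC = 10/21 × 100 = 47.619%
Salt term: 16.6 × (-0.77) = -12.782
GC term: 0.41 × 47.619 = 19.524; length term: −675/21 = −32.143
Tm = 81.5 + (-12.782) + 19.524 − 32.143 = 56.099 → 56.1°C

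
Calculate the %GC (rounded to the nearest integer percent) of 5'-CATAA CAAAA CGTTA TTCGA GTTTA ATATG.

27%

Counting bases: A=12, T=10, C=4, G=4
G+C = 4 + 4 = 8 out of 30 bases
%GC = 8/30 × 100 = 26.67% ≈ 27%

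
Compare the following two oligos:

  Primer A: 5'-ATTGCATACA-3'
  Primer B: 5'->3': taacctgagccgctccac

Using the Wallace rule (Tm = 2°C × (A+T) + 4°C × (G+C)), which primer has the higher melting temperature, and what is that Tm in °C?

Primer A: A+T=7, G+C=3 → Tm = 2(7)+4(3) = 26°C
Primer B: A+T=7, G+C=11 → Tm = 2(7)+4(11) = 58°C
26°C vs 58°C → primer B is higher.

Primer B, 58°C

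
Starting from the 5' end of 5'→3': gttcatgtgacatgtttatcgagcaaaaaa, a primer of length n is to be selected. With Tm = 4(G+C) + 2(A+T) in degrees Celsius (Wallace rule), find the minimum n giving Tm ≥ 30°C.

n = 11

First 10 bases: GTTCATGTGA → Tm = 28°C (< 30°C)
First 11 bases: GTTCATGTGAC → Tm = 32°C (≥ 30°C)
Each additional base adds 2°C (A/T) or 4°C (G/C), so Tm is non-decreasing in n; n = 11 is the first length to reach 30°C.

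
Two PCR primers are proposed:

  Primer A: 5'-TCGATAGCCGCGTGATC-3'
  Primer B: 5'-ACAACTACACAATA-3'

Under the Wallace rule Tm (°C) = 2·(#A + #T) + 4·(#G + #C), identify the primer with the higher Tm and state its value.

Primer A, 54°C

Primer A: A+T=7, G+C=10 → Tm = 2(7)+4(10) = 54°C
Primer B: A+T=10, G+C=4 → Tm = 2(10)+4(4) = 36°C
54°C vs 36°C → primer A is higher.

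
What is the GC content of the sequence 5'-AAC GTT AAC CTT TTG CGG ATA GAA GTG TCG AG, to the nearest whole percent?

44%

G=9, C=5, A=9, T=9
G+C = 9 + 5 = 14 out of 32 bases
%GC = 14/32 × 100 = 43.75% ≈ 44%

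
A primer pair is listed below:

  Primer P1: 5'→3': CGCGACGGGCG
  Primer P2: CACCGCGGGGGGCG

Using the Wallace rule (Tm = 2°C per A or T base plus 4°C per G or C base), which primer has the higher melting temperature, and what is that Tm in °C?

Primer P2, 54°C

Primer P1: A+T=1, G+C=10 → Tm = 2(1)+4(10) = 42°C
Primer P2: A+T=1, G+C=13 → Tm = 2(1)+4(13) = 54°C
42°C vs 54°C → primer P2 is higher.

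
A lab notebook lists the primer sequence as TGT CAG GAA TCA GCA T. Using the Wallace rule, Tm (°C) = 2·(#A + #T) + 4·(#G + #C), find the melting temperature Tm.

46°C

T=4, C=3, G=4, A=5
A+T = 9, G+C = 7
Tm = 2(9) + 4(7) = 18 + 28 = 46°C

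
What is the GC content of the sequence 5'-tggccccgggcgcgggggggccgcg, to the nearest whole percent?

96%

Base counts: C=9, T=1, G=15, A=0
G+C = 15 + 9 = 24 out of 25 bases
%GC = 24/25 × 100 = 96% ≈ 96%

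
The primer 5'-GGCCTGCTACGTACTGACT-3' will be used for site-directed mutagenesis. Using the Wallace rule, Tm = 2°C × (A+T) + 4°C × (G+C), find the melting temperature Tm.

60°C

Base counts: G=5, A=3, C=6, T=5
So N_AT = 8 and N_GC = 11.
Tm = 4·11 + 2·8 = 44 + 16 = 60°C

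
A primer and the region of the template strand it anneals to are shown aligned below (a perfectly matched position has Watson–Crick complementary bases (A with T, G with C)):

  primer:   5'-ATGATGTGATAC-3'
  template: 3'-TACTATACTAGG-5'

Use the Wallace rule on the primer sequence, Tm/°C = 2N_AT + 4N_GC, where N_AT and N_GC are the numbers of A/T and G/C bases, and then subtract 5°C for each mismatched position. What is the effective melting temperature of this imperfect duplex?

22°C

Primer base counts: A=4, T=4, G=3, C=1 → A+T=8, G+C=4
Perfect-match Tm = 2(8) + 4(4) = 16 + 16 = 32°C
Mismatches (positions where the bases are not complementary): 2 (at positions 6, 11)
Effective Tm = 32 − 2×5 = 32 − 10 = 22°C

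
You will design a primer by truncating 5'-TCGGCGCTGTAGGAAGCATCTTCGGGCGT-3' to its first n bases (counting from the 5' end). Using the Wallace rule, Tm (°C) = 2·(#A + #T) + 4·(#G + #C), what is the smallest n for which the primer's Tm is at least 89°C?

n = 28

First 27 bases: TCGGCGCTGTAGGAAGCATCTTCGGGC → Tm = 88°C (< 89°C)
First 28 bases: TCGGCGCTGTAGGAAGCATCTTCGGGCG → Tm = 92°C (≥ 89°C)
Since every base adds ≥2°C, Tm only increases with n, so the threshold is first crossed at n = 28.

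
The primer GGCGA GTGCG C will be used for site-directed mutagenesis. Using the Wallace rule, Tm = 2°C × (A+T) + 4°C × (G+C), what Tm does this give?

Counting bases: G=6, T=1, A=1, C=3
So N_AT = 2 and N_GC = 9.
Tm = 4·9 + 2·2 = 36 + 4 = 40°C

40°C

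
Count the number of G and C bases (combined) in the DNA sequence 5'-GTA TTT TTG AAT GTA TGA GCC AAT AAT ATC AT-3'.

A=11, C=3, G=5, T=13
G+C = 5 + 3 = 8

8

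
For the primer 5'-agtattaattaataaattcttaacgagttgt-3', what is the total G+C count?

6

Counting bases: C=2, G=4, T=13, A=12
G+C = 4 + 2 = 6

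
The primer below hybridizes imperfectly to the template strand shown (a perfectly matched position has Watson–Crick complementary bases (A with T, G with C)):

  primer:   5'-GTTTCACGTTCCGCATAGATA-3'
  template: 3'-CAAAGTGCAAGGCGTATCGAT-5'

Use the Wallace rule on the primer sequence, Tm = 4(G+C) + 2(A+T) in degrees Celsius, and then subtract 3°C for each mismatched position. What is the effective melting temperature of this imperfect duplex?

Primer base counts: A=5, T=7, G=4, C=5 → A+T=12, G+C=9
Perfect-match Tm = 2(12) + 4(9) = 24 + 36 = 60°C
Mismatches (positions where the bases are not complementary): 1 (at position 19)
Effective Tm = 60 − 1×3 = 60 − 3 = 57°C

57°C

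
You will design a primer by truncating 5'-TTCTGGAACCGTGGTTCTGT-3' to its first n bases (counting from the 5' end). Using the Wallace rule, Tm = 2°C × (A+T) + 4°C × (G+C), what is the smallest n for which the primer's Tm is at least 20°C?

n = 7

First 6 bases: TTCTGG → Tm = 18°C (< 20°C)
First 7 bases: TTCTGGA → Tm = 20°C (≥ 20°C)
Each additional base adds 2°C (A/T) or 4°C (G/C), so Tm is non-decreasing in n; n = 7 is the first length to reach 20°C.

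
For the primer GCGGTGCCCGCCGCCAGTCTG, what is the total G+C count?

A=1, C=9, G=8, T=3
G+C = 8 + 9 = 17

17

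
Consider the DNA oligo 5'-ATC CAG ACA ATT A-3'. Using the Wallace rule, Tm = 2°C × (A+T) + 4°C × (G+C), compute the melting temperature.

Base counts: C=3, T=3, G=1, A=6
A+T = 9, G+C = 4
Tm = 2×9 + 4×4 = 34°C

34°C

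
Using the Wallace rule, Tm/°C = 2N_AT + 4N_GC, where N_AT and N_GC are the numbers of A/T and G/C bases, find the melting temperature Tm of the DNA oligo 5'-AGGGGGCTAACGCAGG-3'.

Base counts: G=8, A=4, T=1, C=3
So N_AT = 5 and N_GC = 11.
Tm = 2×5 + 4×11 = 54°C

54°C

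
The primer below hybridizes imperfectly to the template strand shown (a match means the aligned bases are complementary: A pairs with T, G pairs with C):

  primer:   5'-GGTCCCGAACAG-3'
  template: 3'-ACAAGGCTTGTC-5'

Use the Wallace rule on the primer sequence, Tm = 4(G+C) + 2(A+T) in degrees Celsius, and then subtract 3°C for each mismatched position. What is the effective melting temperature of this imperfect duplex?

34°C

Primer base counts: A=3, T=1, G=4, C=4 → A+T=4, G+C=8
Perfect-match Tm = 2(4) + 4(8) = 8 + 32 = 40°C
Mismatches (positions where the bases are not complementary): 2 (at positions 1, 4)
Effective Tm = 40 − 2×3 = 40 − 6 = 34°C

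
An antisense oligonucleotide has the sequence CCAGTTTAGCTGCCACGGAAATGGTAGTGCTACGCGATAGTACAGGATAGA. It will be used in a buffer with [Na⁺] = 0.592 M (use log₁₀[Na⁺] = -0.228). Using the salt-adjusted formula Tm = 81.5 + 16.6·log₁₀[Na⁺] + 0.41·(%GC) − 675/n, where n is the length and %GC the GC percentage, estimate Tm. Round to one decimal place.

84.6°C

Length n = 51. Counting bases: A=15, T=11, C=10, G=15
G+C = 25, so %GC = 25/51 × 100 = 49.02%
Salt term: 16.6 × (-0.228) = -3.785
GC term: 0.41 × 49.02 = 20.098; length term: −675/51 = −13.235
Tm = 81.5 + (-3.785) + 20.098 − 13.235 = 84.578 → 84.6°C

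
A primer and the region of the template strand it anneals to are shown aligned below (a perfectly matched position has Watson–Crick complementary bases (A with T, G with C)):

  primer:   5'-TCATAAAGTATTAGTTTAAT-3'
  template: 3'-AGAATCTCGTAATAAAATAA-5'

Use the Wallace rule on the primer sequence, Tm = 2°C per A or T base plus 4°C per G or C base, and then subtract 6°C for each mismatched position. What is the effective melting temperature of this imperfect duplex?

Primer base counts: A=8, T=9, G=2, C=1 → A+T=17, G+C=3
Perfect-match Tm = 2(17) + 4(3) = 34 + 12 = 46°C
Mismatches (positions where the bases are not complementary): 5 (at positions 3, 6, 9, 14, 19)
Effective Tm = 46 − 5×6 = 46 − 30 = 16°C

16°C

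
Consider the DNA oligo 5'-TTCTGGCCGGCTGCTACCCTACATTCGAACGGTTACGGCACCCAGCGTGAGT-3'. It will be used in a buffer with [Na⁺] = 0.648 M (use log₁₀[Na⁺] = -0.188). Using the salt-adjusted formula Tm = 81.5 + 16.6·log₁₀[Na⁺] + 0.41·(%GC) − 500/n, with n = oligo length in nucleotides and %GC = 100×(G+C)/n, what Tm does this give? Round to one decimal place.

93.2°C

Length n = 52. Counting bases: T=12, C=17, G=14, A=9
G+C = 31, so %GC = 31/52 × 100 = 59.615%
Salt term: 16.6 × (-0.188) = -3.121
GC term: 0.41 × 59.615 = 24.442; length term: −500/52 = −9.615
Tm = 81.5 + (-3.121) + 24.442 − 9.615 = 93.206 → 93.2°C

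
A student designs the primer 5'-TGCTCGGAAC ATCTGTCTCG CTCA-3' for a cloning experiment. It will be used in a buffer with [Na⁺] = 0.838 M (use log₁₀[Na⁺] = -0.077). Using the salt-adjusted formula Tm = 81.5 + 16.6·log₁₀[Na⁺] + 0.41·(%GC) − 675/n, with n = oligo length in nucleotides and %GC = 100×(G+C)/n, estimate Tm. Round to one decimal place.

74.3°C

Length n = 24. Base counts: T=7, G=5, C=8, A=4
G+C = 13, so %GC = 13/24 × 100 = 54.167%
Salt term: 16.6 × (-0.077) = -1.278
GC term: 0.41 × 54.167 = 22.208; length term: −675/24 = −28.125
Tm = 81.5 + (-1.278) + 22.208 − 28.125 = 74.305 → 74.3°C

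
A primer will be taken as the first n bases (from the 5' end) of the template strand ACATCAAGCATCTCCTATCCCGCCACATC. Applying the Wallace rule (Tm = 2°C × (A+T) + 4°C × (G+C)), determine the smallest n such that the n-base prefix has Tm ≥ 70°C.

n = 23

First 22 bases: ACATCAAGCATCTCCTATCCCG → Tm = 66°C (< 70°C)
First 23 bases: ACATCAAGCATCTCCTATCCCGC → Tm = 70°C (≥ 70°C)
Each additional base adds 2°C (A/T) or 4°C (G/C), so Tm is non-decreasing in n; n = 23 is the first length to reach 70°C.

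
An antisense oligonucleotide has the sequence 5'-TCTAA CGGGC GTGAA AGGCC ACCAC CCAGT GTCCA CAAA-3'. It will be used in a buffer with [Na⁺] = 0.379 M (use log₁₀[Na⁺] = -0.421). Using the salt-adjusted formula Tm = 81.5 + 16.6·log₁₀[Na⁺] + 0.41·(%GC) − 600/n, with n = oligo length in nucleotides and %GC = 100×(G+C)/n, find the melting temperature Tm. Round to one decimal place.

Length n = 39. Base counts: T=5, C=13, A=12, G=9
G+C = 22, so %GC = 22/39 × 100 = 56.41%
Salt term: 16.6 × (-0.421) = -6.989
GC term: 0.41 × 56.41 = 23.128; length term: −600/39 = −15.385
Tm = 81.5 + (-6.989) + 23.128 − 15.385 = 82.254 → 82.3°C

82.3°C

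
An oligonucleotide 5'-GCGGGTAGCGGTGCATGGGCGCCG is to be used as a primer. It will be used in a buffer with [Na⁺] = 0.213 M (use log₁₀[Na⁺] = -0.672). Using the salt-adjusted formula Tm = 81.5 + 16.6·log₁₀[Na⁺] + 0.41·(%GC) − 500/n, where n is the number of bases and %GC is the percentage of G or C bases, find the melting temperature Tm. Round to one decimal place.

Length n = 24. Base counts: A=2, G=13, C=6, T=3
G+C = 19, so %GC = 19/24 × 100 = 79.167%
Salt term: 16.6 × (-0.672) = -11.155
GC term: 0.41 × 79.167 = 32.458; length term: −500/24 = −20.833
Tm = 81.5 + (-11.155) + 32.458 − 20.833 = 81.97 → 82.0°C

82.0°C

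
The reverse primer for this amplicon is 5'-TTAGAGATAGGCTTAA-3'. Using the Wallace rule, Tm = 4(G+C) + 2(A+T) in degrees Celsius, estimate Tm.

Scanning the sequence gives T=5, G=4, A=6, C=1.
A+T = 11, G+C = 5
Tm = 4·5 + 2·11 = 20 + 22 = 42°C

42°C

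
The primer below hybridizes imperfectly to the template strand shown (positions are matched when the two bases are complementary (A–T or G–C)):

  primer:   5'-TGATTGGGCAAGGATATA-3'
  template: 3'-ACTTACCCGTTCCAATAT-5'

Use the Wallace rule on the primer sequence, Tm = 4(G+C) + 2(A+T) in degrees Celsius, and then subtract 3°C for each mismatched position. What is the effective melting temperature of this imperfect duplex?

44°C

Primer base counts: A=6, T=5, G=6, C=1 → A+T=11, G+C=7
Perfect-match Tm = 2(11) + 4(7) = 22 + 28 = 50°C
Mismatches (positions where the bases are not complementary): 2 (at positions 4, 14)
Effective Tm = 50 − 2×3 = 50 − 6 = 44°C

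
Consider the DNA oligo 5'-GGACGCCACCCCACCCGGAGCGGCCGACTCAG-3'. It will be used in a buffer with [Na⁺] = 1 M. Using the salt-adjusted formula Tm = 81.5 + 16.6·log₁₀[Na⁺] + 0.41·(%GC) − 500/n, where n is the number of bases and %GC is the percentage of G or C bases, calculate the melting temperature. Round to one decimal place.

97.9°C

Length n = 32. Base counts: C=15, A=6, G=10, T=1
G+C = 25, so %GC = 25/32 × 100 = 78.125%
Salt term: 16.6 × (0) = 0
GC term: 0.41 × 78.125 = 32.031; length term: −500/32 = −15.625
Tm = 81.5 + (0) + 32.031 − 15.625 = 97.906 → 97.9°C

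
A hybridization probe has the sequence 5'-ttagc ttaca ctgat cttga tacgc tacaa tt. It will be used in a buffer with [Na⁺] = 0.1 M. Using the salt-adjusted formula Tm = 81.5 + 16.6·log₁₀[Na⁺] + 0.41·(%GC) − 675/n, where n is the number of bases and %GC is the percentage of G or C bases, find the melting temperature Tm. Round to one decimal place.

Length n = 32. T=12, A=9, C=7, G=4
G+C = 11, so %GC = 11/32 × 100 = 34.375%
Salt term: 16.6 × (-1) = -16.6
GC term: 0.41 × 34.375 = 14.094; length term: −675/32 = −21.094
Tm = 81.5 + (-16.6) + 14.094 − 21.094 = 57.9 → 57.9°C

57.9°C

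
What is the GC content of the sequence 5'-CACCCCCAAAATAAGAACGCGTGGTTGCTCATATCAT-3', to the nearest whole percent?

46%

Scanning the sequence gives G=6, A=12, C=11, T=8.
G+C = 6 + 11 = 17 out of 37 bases
%GC = 17/37 × 100 = 45.95% ≈ 46%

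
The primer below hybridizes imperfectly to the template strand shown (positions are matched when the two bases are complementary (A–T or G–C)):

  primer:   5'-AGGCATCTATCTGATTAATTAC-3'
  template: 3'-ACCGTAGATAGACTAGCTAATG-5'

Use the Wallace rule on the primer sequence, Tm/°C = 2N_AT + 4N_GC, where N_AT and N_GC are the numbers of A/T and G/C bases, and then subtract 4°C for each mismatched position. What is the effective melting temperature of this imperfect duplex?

Primer base counts: A=7, T=8, G=3, C=4 → A+T=15, G+C=7
Perfect-match Tm = 2(15) + 4(7) = 30 + 28 = 58°C
Mismatches (positions where the bases are not complementary): 3 (at positions 1, 16, 17)
Effective Tm = 58 − 3×4 = 58 − 12 = 46°C

46°C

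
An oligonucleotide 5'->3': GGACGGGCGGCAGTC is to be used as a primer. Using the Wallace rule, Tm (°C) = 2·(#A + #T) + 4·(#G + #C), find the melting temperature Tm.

Scanning the sequence gives G=8, T=1, A=2, C=4.
AT pairs contribute 3, GC pairs contribute 12.
Tm = 4·12 + 2·3 = 48 + 6 = 54°C

54°C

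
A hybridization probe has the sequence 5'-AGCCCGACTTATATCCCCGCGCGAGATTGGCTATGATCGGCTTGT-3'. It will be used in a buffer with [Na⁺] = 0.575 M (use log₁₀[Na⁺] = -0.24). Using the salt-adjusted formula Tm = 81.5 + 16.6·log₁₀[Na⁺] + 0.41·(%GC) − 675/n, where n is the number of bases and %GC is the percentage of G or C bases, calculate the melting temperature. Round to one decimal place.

Length n = 45. Scanning the sequence gives C=13, T=12, A=8, G=12.
G+C = 25, so %GC = 25/45 × 100 = 55.556%
Salt term: 16.6 × (-0.24) = -3.984
GC term: 0.41 × 55.556 = 22.778; length term: −675/45 = −15
Tm = 81.5 + (-3.984) + 22.778 − 15 = 85.294 → 85.3°C

85.3°C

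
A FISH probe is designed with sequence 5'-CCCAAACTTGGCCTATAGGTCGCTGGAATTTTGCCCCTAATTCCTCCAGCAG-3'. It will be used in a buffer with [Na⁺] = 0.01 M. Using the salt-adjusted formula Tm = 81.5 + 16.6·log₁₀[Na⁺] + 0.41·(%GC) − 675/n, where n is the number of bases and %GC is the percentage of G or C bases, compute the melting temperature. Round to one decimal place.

56.6°C

Length n = 52. Counting bases: A=11, G=10, T=14, C=17
G+C = 27, so %GC = 27/52 × 100 = 51.923%
Salt term: 16.6 × (-2) = -33.2
GC term: 0.41 × 51.923 = 21.288; length term: −675/52 = −12.981
Tm = 81.5 + (-33.2) + 21.288 − 12.981 = 56.607 → 56.6°C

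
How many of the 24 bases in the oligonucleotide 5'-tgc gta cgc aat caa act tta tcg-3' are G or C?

10

Scanning the sequence gives C=6, A=7, T=7, G=4.
Total G or C: 4 + 6 = 10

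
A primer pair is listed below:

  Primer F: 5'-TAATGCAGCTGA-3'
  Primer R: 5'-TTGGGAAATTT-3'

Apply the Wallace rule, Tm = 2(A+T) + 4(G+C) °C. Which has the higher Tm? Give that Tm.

Primer F, 34°C

Primer F: A+T=7, G+C=5 → Tm = 2(7)+4(5) = 34°C
Primer R: A+T=8, G+C=3 → Tm = 2(8)+4(3) = 28°C
34°C vs 28°C → primer F is higher.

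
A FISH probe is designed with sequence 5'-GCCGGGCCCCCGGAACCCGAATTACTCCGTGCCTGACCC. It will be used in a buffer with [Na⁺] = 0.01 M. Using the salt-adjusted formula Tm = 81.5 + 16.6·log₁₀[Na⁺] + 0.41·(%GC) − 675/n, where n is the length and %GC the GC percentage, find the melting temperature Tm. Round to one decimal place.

Length n = 39. Base counts: T=5, C=18, A=6, G=10
G+C = 28, so %GC = 28/39 × 100 = 71.795%
Salt term: 16.6 × (-2) = -33.2
GC term: 0.41 × 71.795 = 29.436; length term: −675/39 = −17.308
Tm = 81.5 + (-33.2) + 29.436 − 17.308 = 60.428 → 60.4°C

60.4°C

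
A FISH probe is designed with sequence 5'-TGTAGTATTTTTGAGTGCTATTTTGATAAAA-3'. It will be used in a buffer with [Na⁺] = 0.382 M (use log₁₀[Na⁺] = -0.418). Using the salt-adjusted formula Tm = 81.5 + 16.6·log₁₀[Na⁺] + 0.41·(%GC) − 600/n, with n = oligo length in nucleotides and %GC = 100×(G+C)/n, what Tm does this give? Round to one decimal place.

64.5°C

Length n = 31. Base counts: A=9, G=6, C=1, T=15
G+C = 7, so %GC = 7/31 × 100 = 22.581%
Salt term: 16.6 × (-0.418) = -6.939
GC term: 0.41 × 22.581 = 9.258; length term: −600/31 = −19.355
Tm = 81.5 + (-6.939) + 9.258 − 19.355 = 64.464 → 64.5°C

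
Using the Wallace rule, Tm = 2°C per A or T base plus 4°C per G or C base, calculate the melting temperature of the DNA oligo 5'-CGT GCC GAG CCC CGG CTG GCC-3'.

T=2, A=1, G=8, C=10
AT pairs contribute 3, GC pairs contribute 18.
Tm = 4·18 + 2·3 = 72 + 6 = 78°C

78°C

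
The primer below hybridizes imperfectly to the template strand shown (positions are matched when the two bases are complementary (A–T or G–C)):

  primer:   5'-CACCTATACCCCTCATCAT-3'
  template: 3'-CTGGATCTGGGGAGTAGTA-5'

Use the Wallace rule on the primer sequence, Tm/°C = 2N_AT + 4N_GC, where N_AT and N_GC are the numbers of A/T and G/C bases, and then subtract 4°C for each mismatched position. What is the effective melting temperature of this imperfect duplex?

48°C

Primer base counts: A=5, T=5, G=0, C=9 → A+T=10, G+C=9
Perfect-match Tm = 2(10) + 4(9) = 20 + 36 = 56°C
Mismatches (positions where the bases are not complementary): 2 (at positions 1, 7)
Effective Tm = 56 − 2×4 = 56 − 8 = 48°C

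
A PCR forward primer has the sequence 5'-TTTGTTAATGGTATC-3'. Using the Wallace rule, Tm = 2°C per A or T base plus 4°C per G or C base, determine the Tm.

38°C

Counting bases: C=1, G=3, A=3, T=8
A+T = 11, G+C = 4
Tm = 2×11 + 4×4 = 38°C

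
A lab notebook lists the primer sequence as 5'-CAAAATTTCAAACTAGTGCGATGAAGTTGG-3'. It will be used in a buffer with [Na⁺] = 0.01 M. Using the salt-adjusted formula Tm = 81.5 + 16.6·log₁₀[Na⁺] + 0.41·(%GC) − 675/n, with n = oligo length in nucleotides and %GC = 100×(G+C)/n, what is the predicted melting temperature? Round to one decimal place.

40.8°C

Length n = 30. Base counts: C=4, T=8, G=7, A=11
G+C = 11, so %GC = 11/30 × 100 = 36.667%
Salt term: 16.6 × (-2) = -33.2
GC term: 0.41 × 36.667 = 15.033; length term: −675/30 = −22.5
Tm = 81.5 + (-33.2) + 15.033 − 22.5 = 40.833 → 40.8°C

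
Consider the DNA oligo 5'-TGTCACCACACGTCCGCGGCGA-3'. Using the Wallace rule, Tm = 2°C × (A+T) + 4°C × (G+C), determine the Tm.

Counting bases: G=6, A=4, C=9, T=3
So N_AT = 7 and N_GC = 15.
Tm = 4·15 + 2·7 = 60 + 14 = 74°C

74°C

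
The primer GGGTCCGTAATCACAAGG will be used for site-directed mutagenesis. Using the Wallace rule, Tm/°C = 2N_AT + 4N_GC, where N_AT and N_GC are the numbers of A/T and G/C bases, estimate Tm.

Base counts: C=4, G=6, A=5, T=3
AT pairs contribute 8, GC pairs contribute 10.
Tm = 2(8) + 4(10) = 16 + 40 = 56°C

56°C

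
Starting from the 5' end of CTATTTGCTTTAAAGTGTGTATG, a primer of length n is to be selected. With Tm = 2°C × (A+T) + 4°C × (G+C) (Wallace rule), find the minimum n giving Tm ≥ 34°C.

n = 14

First 13 bases: CTATTTGCTTTAA → Tm = 32°C (< 34°C)
First 14 bases: CTATTTGCTTTAAA → Tm = 34°C (≥ 34°C)
Each additional base adds 2°C (A/T) or 4°C (G/C), so Tm is non-decreasing in n; n = 14 is the first length to reach 34°C.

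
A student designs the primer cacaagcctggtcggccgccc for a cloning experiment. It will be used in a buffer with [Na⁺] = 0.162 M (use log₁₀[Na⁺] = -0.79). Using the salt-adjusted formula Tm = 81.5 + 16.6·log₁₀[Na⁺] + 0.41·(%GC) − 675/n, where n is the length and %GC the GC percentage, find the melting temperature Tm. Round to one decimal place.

67.5°C

Length n = 21. G=6, T=2, C=10, A=3
G+C = 16, so %GC = 16/21 × 100 = 76.19%
Salt term: 16.6 × (-0.79) = -13.114
GC term: 0.41 × 76.19 = 31.238; length term: −675/21 = −32.143
Tm = 81.5 + (-13.114) + 31.238 − 32.143 = 67.481 → 67.5°C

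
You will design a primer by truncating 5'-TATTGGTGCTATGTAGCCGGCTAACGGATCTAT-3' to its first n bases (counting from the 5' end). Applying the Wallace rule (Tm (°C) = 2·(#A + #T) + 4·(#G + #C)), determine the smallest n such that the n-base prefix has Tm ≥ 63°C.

n = 21

First 20 bases: TATTGGTGCTATGTAGCCGG → Tm = 60°C (< 63°C)
First 21 bases: TATTGGTGCTATGTAGCCGGC → Tm = 64°C (≥ 63°C)
Since every base adds ≥2°C, Tm only increases with n, so the threshold is first crossed at n = 21.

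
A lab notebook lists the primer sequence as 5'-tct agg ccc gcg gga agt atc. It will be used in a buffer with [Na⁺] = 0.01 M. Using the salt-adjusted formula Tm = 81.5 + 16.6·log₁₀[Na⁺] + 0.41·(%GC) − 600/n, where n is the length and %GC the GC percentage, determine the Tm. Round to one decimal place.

45.1°C

Length n = 21. Base counts: G=7, C=6, T=4, A=4
G+C = 13, so %GC = 13/21 × 100 = 61.905%
Salt term: 16.6 × (-2) = -33.2
GC term: 0.41 × 61.905 = 25.381; length term: −600/21 = −28.571
Tm = 81.5 + (-33.2) + 25.381 − 28.571 = 45.11 → 45.1°C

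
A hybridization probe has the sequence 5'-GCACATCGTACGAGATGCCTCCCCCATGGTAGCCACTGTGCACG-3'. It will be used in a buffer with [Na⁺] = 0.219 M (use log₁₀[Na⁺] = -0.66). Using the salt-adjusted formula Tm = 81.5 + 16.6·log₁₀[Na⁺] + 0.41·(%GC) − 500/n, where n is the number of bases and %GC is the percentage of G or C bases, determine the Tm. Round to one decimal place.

Length n = 44. T=8, G=11, C=16, A=9
G+C = 27, so %GC = 27/44 × 100 = 61.364%
Salt term: 16.6 × (-0.66) = -10.956
GC term: 0.41 × 61.364 = 25.159; length term: −500/44 = −11.364
Tm = 81.5 + (-10.956) + 25.159 − 11.364 = 84.339 → 84.3°C

84.3°C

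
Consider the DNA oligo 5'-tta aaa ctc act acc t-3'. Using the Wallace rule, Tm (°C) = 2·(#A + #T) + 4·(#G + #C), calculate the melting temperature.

42°C

Counting bases: C=5, A=6, T=5, G=0
AT pairs contribute 11, GC pairs contribute 5.
Tm = 2×11 + 4×5 = 42°C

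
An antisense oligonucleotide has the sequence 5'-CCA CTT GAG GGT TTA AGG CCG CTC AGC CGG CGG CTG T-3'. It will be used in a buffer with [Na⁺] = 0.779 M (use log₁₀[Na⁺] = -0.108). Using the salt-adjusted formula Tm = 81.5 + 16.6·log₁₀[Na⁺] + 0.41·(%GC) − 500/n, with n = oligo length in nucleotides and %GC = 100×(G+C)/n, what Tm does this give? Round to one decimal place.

92.8°C

Length n = 37. Counting bases: G=13, C=11, A=5, T=8
G+C = 24, so %GC = 24/37 × 100 = 64.865%
Salt term: 16.6 × (-0.108) = -1.793
GC term: 0.41 × 64.865 = 26.595; length term: −500/37 = −13.514
Tm = 81.5 + (-1.793) + 26.595 − 13.514 = 92.788 → 92.8°C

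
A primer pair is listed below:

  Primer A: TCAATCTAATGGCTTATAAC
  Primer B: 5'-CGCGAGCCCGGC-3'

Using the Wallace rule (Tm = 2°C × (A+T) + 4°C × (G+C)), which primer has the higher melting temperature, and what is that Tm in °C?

Primer A, 52°C

Primer A: A+T=14, G+C=6 → Tm = 2(14)+4(6) = 52°C
Primer B: A+T=1, G+C=11 → Tm = 2(1)+4(11) = 46°C
52°C vs 46°C → primer A is higher.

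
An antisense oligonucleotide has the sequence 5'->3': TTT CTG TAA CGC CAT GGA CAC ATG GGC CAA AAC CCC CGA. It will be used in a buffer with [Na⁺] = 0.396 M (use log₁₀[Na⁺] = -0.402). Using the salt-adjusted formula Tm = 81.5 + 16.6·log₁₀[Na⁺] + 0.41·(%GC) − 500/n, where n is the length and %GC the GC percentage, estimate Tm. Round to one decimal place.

84.1°C

Length n = 39. Base counts: G=8, A=11, T=7, C=13
G+C = 21, so %GC = 21/39 × 100 = 53.846%
Salt term: 16.6 × (-0.402) = -6.673
GC term: 0.41 × 53.846 = 22.077; length term: −500/39 = −12.821
Tm = 81.5 + (-6.673) + 22.077 − 12.821 = 84.083 → 84.1°C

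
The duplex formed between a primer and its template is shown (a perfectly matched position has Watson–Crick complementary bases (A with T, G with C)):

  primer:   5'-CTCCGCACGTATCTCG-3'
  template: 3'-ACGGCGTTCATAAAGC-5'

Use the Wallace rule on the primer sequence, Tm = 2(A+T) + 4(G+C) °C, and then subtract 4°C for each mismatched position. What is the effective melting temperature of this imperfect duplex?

Primer base counts: A=2, T=4, G=3, C=7 → A+T=6, G+C=10
Perfect-match Tm = 2(6) + 4(10) = 12 + 40 = 52°C
Mismatches (positions where the bases are not complementary): 4 (at positions 1, 2, 8, 13)
Effective Tm = 52 − 4×4 = 52 − 16 = 36°C

36°C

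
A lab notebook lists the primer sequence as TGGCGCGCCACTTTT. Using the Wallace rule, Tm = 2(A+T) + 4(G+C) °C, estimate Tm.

A=1, C=5, G=4, T=5
So N_AT = 6 and N_GC = 9.
Tm = 2(6) + 4(9) = 12 + 36 = 48°C

48°C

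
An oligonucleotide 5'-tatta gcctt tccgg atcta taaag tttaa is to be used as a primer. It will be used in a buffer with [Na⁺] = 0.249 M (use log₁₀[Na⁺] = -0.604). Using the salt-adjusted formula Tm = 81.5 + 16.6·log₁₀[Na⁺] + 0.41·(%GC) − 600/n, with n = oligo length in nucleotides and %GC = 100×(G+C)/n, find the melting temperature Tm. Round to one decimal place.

Length n = 30. T=12, A=9, G=4, C=5
G+C = 9, so %GC = 9/30 × 100 = 30%
Salt term: 16.6 × (-0.604) = -10.026
GC term: 0.41 × 30 = 12.3; length term: −600/30 = −20
Tm = 81.5 + (-10.026) + 12.3 − 20 = 63.774 → 63.8°C

63.8°C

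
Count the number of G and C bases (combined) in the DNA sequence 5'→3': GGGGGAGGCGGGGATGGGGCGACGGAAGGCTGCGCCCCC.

Base counts: C=10, T=2, A=5, G=22
G+C = 22 + 10 = 32

32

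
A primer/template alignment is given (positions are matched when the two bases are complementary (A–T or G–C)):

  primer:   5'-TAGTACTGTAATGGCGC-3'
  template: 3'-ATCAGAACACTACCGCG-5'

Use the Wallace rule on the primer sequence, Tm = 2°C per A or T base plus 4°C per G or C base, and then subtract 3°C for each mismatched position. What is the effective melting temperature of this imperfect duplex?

Primer base counts: A=4, T=5, G=5, C=3 → A+T=9, G+C=8
Perfect-match Tm = 2(9) + 4(8) = 18 + 32 = 50°C
Mismatches (positions where the bases are not complementary): 3 (at positions 5, 6, 10)
Effective Tm = 50 − 3×3 = 50 − 9 = 41°C

41°C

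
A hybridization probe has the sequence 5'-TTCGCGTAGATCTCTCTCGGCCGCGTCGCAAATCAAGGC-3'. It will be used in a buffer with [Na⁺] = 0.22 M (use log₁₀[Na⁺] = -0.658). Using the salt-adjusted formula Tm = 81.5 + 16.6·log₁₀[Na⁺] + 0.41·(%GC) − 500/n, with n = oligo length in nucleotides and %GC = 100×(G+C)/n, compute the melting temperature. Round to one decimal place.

Length n = 39. Scanning the sequence gives G=10, A=7, T=9, C=13.
G+C = 23, so %GC = 23/39 × 100 = 58.974%
Salt term: 16.6 × (-0.658) = -10.923
GC term: 0.41 × 58.974 = 24.179; length term: −500/39 = −12.821
Tm = 81.5 + (-10.923) + 24.179 − 12.821 = 81.935 → 81.9°C

81.9°C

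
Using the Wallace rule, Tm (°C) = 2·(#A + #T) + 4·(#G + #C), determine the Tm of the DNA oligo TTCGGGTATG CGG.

Base counts: G=6, C=2, T=4, A=1
So N_AT = 5 and N_GC = 8.
Tm = 2×5 + 4×8 = 42°C

42°C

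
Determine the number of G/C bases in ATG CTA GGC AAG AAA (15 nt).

A=7, T=2, C=2, G=4
Total G or C: 4 + 2 = 6

6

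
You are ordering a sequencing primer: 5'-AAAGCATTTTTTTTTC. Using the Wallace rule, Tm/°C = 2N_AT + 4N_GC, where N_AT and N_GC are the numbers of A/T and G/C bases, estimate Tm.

C=2, A=4, T=9, G=1
A+T = 13, G+C = 3
Tm = 4·3 + 2·13 = 12 + 26 = 38°C

38°C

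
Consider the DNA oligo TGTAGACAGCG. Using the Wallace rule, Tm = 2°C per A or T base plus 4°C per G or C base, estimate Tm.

T=2, C=2, G=4, A=3
So N_AT = 5 and N_GC = 6.
Tm = 4·6 + 2·5 = 24 + 10 = 34°C

34°C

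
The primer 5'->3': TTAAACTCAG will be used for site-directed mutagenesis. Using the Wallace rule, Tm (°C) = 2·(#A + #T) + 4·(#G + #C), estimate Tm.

26°C

Counting bases: T=3, C=2, G=1, A=4
So N_AT = 7 and N_GC = 3.
Tm = 4·3 + 2·7 = 12 + 14 = 26°C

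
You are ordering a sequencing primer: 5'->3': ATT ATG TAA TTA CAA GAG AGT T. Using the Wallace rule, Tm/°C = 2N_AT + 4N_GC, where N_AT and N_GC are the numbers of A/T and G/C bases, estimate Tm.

Base counts: A=9, G=4, C=1, T=8
AT pairs contribute 17, GC pairs contribute 5.
Tm = 2(17) + 4(5) = 34 + 20 = 54°C

54°C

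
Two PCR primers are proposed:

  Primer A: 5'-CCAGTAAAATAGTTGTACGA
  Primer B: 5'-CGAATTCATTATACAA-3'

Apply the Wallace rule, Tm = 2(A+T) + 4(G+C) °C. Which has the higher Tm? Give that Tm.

Primer A, 54°C

Primer A: A+T=13, G+C=7 → Tm = 2(13)+4(7) = 54°C
Primer B: A+T=12, G+C=4 → Tm = 2(12)+4(4) = 40°C
54°C vs 40°C → primer A is higher.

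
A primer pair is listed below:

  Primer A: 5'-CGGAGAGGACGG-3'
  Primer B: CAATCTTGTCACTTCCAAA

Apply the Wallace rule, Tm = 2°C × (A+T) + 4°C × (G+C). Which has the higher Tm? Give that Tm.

Primer A: A+T=3, G+C=9 → Tm = 2(3)+4(9) = 42°C
Primer B: A+T=12, G+C=7 → Tm = 2(12)+4(7) = 52°C
42°C vs 52°C → primer B is higher.

Primer B, 52°C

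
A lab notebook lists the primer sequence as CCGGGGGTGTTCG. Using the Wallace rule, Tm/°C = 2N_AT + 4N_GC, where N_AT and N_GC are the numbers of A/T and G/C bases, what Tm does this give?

46°C

Base counts: A=0, T=3, G=7, C=3
A+T = 3, G+C = 10
Tm = 4·10 + 2·3 = 40 + 6 = 46°C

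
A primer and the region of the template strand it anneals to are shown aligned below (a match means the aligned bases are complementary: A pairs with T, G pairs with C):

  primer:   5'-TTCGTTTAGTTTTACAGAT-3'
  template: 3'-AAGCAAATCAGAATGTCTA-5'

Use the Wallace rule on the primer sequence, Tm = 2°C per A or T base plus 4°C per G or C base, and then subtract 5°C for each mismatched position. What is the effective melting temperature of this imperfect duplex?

43°C

Primer base counts: A=4, T=10, G=3, C=2 → A+T=14, G+C=5
Perfect-match Tm = 2(14) + 4(5) = 28 + 20 = 48°C
Mismatches (positions where the bases are not complementary): 1 (at position 11)
Effective Tm = 48 − 1×5 = 48 − 5 = 43°C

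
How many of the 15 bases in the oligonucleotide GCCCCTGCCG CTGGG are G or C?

Base counts: A=0, T=2, C=7, G=6
G+C = 6 + 7 = 13

13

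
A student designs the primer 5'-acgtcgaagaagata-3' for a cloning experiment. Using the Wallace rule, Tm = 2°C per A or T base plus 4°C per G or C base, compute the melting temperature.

C=2, T=2, G=4, A=7
So N_AT = 9 and N_GC = 6.
Tm = 4·6 + 2·9 = 24 + 18 = 42°C

42°C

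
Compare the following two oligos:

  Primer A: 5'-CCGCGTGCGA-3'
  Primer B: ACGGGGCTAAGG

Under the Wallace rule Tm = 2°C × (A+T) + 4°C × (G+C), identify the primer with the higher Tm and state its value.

Primer A: A+T=2, G+C=8 → Tm = 2(2)+4(8) = 36°C
Primer B: A+T=4, G+C=8 → Tm = 2(4)+4(8) = 40°C
36°C vs 40°C → primer B is higher.

Primer B, 40°C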